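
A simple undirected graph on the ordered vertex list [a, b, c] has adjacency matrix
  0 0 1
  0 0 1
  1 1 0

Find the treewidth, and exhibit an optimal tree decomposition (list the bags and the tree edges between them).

Treewidth 1.
Bags: B1 = {a, c}  B2 = {b, c}
Tree: B1–B2

The largest bag has 2 vertices, giving width 1; this decomposition certifies tw(G) ≤ 1. Any graph with an edge has treewidth ≥ 1, and G has the edge c–a. Combining the bounds, tw(G) = 1.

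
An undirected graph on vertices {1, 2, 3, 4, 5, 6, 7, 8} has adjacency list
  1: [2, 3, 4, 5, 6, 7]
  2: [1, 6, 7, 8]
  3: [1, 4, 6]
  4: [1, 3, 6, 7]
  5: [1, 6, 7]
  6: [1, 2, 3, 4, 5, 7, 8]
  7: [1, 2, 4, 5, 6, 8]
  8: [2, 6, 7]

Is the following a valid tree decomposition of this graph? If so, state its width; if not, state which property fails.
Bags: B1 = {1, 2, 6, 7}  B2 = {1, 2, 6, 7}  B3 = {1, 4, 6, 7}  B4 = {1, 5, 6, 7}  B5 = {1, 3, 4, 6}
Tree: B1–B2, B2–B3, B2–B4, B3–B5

A tree decomposition must satisfy three properties: every vertex lies in some bag; for every edge, both endpoints lie together in some bag; and for every vertex, the bags containing it form a connected subtree. Here vertex 8 appears in no bag, so the decomposition is invalid.

No — vertex 8 appears in no bag.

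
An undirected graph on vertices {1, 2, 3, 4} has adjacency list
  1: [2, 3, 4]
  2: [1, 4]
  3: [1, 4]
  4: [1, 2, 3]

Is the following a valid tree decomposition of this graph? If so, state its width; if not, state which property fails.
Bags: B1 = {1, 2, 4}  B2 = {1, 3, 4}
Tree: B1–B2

Vertex coverage: the bags together contain {1, 2, 3, 4}, the full vertex set. Edge coverage: each edge of G has both endpoints in at least one bag. Running intersection: for every vertex, the bags containing it form a connected subtree. All three properties hold, so this is a valid tree decomposition of width max|bag| − 1 = 2, and hence tw(G) ≤ 2.

Yes; width 2.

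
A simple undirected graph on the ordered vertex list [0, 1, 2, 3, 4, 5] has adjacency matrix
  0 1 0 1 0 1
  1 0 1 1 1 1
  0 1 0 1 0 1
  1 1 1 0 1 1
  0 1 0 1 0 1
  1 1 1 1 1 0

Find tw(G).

A width-3 tree decomposition is:
Bags: B1 = {0, 1, 3, 5}  B2 = {1, 2, 3, 5}  B3 = {1, 3, 4, 5}
Tree: B1–B2, B2–B3
The largest bag has 4 vertices, giving width 3; this decomposition certifies tw(G) ≤ 3. Conversely, {0, 1, 3, 5} is a clique of size 4, and the vertices of any clique must share a bag in every tree decomposition; so some bag has ≥ 4 vertices and tw(G) ≥ 3. Therefore the treewidth is 3.

3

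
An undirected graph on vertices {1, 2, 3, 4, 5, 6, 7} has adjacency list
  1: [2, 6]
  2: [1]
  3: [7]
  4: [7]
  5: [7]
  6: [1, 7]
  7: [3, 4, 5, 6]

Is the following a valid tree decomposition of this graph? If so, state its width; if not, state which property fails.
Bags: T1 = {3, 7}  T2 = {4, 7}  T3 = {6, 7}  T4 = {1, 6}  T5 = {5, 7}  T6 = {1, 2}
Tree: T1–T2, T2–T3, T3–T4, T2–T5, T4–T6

Yes; width 1.

Every vertex of G appears in some bag (union = {1, 2, 3, 4, 5, 6, 7}); every edge is covered by a bag; and for each vertex v the set of bags containing v is connected in the bag tree. The decomposition is therefore valid. The largest bag has 2 vertices, so the width is 1.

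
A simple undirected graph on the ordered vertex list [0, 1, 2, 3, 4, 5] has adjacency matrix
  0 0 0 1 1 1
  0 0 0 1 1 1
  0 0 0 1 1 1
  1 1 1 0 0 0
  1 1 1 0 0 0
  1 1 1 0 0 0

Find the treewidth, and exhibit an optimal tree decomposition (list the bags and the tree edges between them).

Treewidth 3.
Bags: B1 = {0, 1, 2, 5}  B2 = {0, 1, 2, 3}  B3 = {0, 1, 2, 4}
Tree: B1–B2, B2–B3

The largest bag has 4 vertices, giving width 3; this decomposition certifies tw(G) ≤ 3. For the lower bound: the 4 vertex sets {0,5}, {1,3}, {2}, {4} are disjoint, each induces a connected subgraph, and every pair is joined by at least one edge of G. Contracting each set to a single vertex therefore yields K_{4} as a minor, and since treewidth is minor-monotone, tw(G) ≥ tw(K_{4}) = 3. The upper and lower bounds meet at 3, so that is the treewidth.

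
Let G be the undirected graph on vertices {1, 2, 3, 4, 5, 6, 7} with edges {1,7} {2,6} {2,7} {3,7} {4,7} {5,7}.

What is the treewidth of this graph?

1

A width-1 tree decomposition is:
Bags: B1 = {2, 7}  B2 = {5, 7}  B3 = {4, 7}  B4 = {1, 7}  B5 = {2, 6}  B6 = {3, 7}
Tree: B1–B2, B1–B3, B1–B4, B1–B5, B3–B6
Every bag has size at most 2, so the width is 2 − 1 = 1 and tw(G) ≤ 1. G has an edge, so its treewidth is at least 1. Therefore the treewidth is 1.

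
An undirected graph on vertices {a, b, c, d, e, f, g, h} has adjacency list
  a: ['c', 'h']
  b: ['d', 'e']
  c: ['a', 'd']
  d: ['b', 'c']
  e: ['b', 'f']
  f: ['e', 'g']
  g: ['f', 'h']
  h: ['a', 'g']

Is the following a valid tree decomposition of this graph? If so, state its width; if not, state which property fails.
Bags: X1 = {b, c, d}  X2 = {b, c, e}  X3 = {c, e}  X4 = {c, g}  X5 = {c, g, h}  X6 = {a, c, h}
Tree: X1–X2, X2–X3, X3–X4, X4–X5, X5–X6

A tree decomposition must satisfy three properties: every vertex lies in some bag; for every edge, both endpoints lie together in some bag; and for every vertex, the bags containing it form a connected subtree. Here vertex f appears in no bag, so the decomposition is invalid.

No — vertex f appears in no bag.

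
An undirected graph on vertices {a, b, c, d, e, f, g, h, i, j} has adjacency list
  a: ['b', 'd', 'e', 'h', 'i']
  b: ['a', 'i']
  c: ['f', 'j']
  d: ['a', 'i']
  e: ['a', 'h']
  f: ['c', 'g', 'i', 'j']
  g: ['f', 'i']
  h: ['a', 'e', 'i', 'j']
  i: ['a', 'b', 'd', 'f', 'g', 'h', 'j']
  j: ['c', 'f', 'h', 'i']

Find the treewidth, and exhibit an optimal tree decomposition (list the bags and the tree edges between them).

Every bag has size at most 3, so the width is 3 − 1 = 2 and tw(G) ≤ 2. On the other hand G contains the 3-clique {a, e, h}. A clique must lie in a single bag of any decomposition, so no decomposition can have width below 2. The upper and lower bounds meet at 2, so that is the treewidth.

Treewidth 2.
Bags: B1 = {a, e, h}  B2 = {a, h, i}  B3 = {a, b, i}  B4 = {a, d, i}  B5 = {h, i, j}  B6 = {f, i, j}  B7 = {f, g, i}  B8 = {c, f, j}
Tree: B1–B2, B2–B3, B2–B4, B2–B5, B5–B6, B6–B7, B6–B8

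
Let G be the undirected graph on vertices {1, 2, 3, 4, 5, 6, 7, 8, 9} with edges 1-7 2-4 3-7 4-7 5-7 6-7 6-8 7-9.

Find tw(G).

A width-1 tree decomposition is:
Bags: B1 = {6, 7}  B2 = {1, 7}  B3 = {6, 8}  B4 = {3, 7}  B5 = {4, 7}  B6 = {7, 9}  B7 = {5, 7}  B8 = {2, 4}
Tree: B1–B2, B1–B3, B2–B4, B1–B5, B5–B6, B1–B7, B5–B8
Each bag holds 2 vertices, so the decomposition has width 1, which upper-bounds the treewidth. Any graph with an edge has treewidth ≥ 1, and G has the edge 6–7. Therefore the treewidth is 1.

1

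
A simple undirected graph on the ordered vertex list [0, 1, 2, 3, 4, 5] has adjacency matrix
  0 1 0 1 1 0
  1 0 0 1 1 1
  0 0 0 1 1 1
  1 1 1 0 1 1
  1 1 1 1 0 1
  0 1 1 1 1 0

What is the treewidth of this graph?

3

A width-3 tree decomposition is:
Bags: B1 = {1, 3, 4, 5}  B2 = {0, 1, 3, 4}  B3 = {2, 3, 4, 5}
Tree: B1–B2, B1–B3
Every bag has size at most 4, so the width is 4 − 1 = 3 and tw(G) ≤ 3. For the lower bound, the 4 vertices {0, 1, 3, 4} are pairwise adjacent, and any tree decomposition puts a clique entirely inside one bag — forcing width ≥ 3. The upper and lower bounds meet at 3, so that is the treewidth.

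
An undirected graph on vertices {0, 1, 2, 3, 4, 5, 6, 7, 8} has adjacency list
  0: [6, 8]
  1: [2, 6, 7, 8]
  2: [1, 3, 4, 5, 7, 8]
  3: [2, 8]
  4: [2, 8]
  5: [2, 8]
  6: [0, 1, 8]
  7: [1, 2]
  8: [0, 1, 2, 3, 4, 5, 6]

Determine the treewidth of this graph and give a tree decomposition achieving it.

Every bag has size at most 3, so the width is 3 − 1 = 2 and tw(G) ≤ 2. On the other hand G contains the 3-clique {0, 6, 8}. A clique must lie in a single bag of any decomposition, so no decomposition can have width below 2. The upper and lower bounds meet at 2, so that is the treewidth.

Treewidth 2.
One such decomposition:
Bags: B1 = {2, 5, 8}  B2 = {2, 4, 8}  B3 = {2, 3, 8}  B4 = {1, 2, 8}  B5 = {1, 2, 7}  B6 = {1, 6, 8}  B7 = {0, 6, 8}
Tree: B1–B2, B1–B3, B3–B4, B4–B5, B4–B6, B6–B7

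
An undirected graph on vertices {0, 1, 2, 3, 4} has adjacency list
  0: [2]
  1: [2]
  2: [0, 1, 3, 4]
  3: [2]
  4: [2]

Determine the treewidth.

1

A width-1 tree decomposition is:
Bags: B1 = {2, 4}  B2 = {0, 2}  B3 = {1, 2}  B4 = {2, 3}
Tree: B1–B2, B1–B3, B2–B4
Each bag holds 2 vertices, so the decomposition has width 1, which upper-bounds the treewidth. Since G has at least one edge (e.g. 2–4), it is not an edgeless graph, so tw(G) ≥ 1. Combining the bounds, tw(G) = 1.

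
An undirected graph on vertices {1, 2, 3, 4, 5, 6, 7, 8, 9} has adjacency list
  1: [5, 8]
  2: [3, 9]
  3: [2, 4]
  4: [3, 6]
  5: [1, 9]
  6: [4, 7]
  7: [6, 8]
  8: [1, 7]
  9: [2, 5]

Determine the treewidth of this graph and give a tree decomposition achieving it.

Treewidth 2.
Bags: B1 = {2, 5, 9}  B2 = {1, 2, 5}  B3 = {1, 2, 8}  B4 = {2, 7, 8}  B5 = {2, 6, 7}  B6 = {2, 4, 6}  B7 = {2, 3, 4}
Tree: B1–B2, B2–B3, B3–B4, B4–B5, B5–B6, B6–B7

The largest bag has 3 vertices, giving width 2; this decomposition certifies tw(G) ≤ 2. The edges 2–9–5–1–8–7–6–4–3–2 form a cycle, so G is not a tree and its treewidth is at least 2. The upper and lower bounds meet at 2, so that is the treewidth.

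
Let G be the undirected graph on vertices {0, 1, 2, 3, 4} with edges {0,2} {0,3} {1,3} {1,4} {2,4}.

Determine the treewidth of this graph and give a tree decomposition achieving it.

Treewidth 2.
One optimal decomposition is:
Bags: B1 = {0, 2, 3}  B2 = {2, 3, 4}  B3 = {1, 3, 4}
Tree: B1–B2, B2–B3

Every bag has size at most 3, so the width is 3 − 1 = 2 and tw(G) ≤ 2. The edges 3–0–2–4–1–3 form a cycle, so G is not a tree and its treewidth is at least 2. The upper and lower bounds meet at 2, so that is the treewidth.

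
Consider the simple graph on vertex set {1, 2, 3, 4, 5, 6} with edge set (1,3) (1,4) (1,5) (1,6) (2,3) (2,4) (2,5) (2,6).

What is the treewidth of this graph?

2

A width-2 tree decomposition is:
Bags: B1 = {1, 2, 4}  B2 = {1, 2, 6}  B3 = {1, 2, 3}  B4 = {1, 2, 5}
Tree: B1–B2, B2–B3, B3–B4
The largest bag has 3 vertices, giving width 2; this decomposition certifies tw(G) ≤ 2. Since 1–4–2–6–1 is a cycle in G, G is not acyclic. Forests are exactly the graphs of treewidth ≤ 1, so tw(G) ≥ 2. Combining the bounds, tw(G) = 2.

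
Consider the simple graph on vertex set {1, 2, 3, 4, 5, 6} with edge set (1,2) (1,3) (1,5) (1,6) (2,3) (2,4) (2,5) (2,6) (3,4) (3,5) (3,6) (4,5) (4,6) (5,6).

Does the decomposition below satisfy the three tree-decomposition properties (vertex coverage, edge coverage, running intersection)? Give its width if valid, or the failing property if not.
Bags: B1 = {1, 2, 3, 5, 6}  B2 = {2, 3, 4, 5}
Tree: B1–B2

No — edge (6,4) lies in no bag.

A tree decomposition must satisfy three properties: every vertex lies in some bag; for every edge, both endpoints lie together in some bag; and for every vertex, the bags containing it form a connected subtree. Here edge (6,4) lies in no bag, so the decomposition is invalid.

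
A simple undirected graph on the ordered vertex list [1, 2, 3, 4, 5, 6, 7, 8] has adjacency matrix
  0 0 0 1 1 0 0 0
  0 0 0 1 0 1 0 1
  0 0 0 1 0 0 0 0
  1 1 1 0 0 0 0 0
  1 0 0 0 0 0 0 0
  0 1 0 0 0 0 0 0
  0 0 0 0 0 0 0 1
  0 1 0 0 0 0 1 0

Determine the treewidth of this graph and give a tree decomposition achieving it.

Every bag has size at most 2, so the width is 2 − 1 = 1 and tw(G) ≤ 1. G has an edge, so its treewidth is at least 1. Therefore the treewidth is 1.

Treewidth 1.
One optimal decomposition is:
Bags: B1 = {2, 8}  B2 = {2, 4}  B3 = {1, 4}  B4 = {3, 4}  B5 = {1, 5}  B6 = {7, 8}  B7 = {2, 6}
Tree: B1–B2, B2–B3, B3–B4, B3–B5, B1–B6, B2–B7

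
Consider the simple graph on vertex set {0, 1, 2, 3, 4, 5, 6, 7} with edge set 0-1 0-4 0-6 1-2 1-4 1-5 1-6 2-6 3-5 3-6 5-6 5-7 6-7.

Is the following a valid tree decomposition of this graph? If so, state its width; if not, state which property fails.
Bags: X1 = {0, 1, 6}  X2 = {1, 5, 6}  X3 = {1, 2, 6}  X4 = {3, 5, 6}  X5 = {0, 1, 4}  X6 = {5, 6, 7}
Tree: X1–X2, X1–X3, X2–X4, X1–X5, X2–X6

Every vertex of G appears in some bag (union = {0, 1, 2, 3, 4, 5, 6, 7}); every edge is covered by a bag; and for each vertex v the set of bags containing v is connected in the bag tree. The decomposition is therefore valid. The largest bag has 3 vertices, so the width is 2.

Yes; width 2.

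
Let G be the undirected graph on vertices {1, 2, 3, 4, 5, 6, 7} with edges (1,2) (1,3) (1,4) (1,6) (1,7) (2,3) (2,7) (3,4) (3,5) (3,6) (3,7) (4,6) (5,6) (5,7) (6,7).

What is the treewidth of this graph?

A width-3 tree decomposition is:
Bags: B1 = {1, 3, 6, 7}  B2 = {3, 5, 6, 7}  B3 = {1, 2, 3, 7}  B4 = {1, 3, 4, 6}
Tree: B1–B2, B1–B3, B1–B4
Each bag holds 4 vertices, so the decomposition has width 3, which upper-bounds the treewidth. Conversely, {1, 2, 3, 7} is a clique of size 4, and the vertices of any clique must share a bag in every tree decomposition; so some bag has ≥ 4 vertices and tw(G) ≥ 3. Hence tw(G) = 3 exactly.

3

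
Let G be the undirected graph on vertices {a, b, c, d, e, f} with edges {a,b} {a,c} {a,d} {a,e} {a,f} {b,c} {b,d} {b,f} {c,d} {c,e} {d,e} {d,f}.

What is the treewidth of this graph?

A width-3 tree decomposition is:
Bags: B1 = {a, b, d, f}  B2 = {a, b, c, d}  B3 = {a, c, d, e}
Tree: B1–B2, B2–B3
The largest bag has 4 vertices, giving width 3; this decomposition certifies tw(G) ≤ 3. For the lower bound, the 4 vertices {a, c, d, e} are pairwise adjacent, and any tree decomposition puts a clique entirely inside one bag — forcing width ≥ 3. Combining the bounds, tw(G) = 3.

3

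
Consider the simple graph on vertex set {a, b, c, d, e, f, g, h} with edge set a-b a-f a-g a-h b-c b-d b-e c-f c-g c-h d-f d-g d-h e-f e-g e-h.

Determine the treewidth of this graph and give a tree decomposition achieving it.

Every bag has size at most 5, so the width is 5 − 1 = 4 and tw(G) ≤ 4. For the lower bound: the 5 vertex sets {a,g}, {b,e}, {d,f}, {c}, {h} are disjoint, each induces a connected subgraph, and every pair is joined by at least one edge of G. Contracting each set to a single vertex therefore yields K_{5} as a minor, and since treewidth is minor-monotone, tw(G) ≥ tw(K_{5}) = 4. The upper and lower bounds meet at 4, so that is the treewidth.

Treewidth 4.
One optimal decomposition is:
Bags: B1 = {a, c, d, e, g}  B2 = {a, b, c, d, e}  B3 = {a, c, d, e, f}  B4 = {a, c, d, e, h}
Tree: B1–B2, B2–B3, B3–B4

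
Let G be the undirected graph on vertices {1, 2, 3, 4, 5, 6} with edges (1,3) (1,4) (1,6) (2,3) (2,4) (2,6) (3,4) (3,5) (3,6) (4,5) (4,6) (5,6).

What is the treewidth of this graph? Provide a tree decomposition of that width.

Treewidth 3.
Bags: B1 = {1, 3, 4, 6}  B2 = {2, 3, 4, 6}  B3 = {3, 4, 5, 6}
Tree: B1–B2, B2–B3

The largest bag has 4 vertices, giving width 3; this decomposition certifies tw(G) ≤ 3. On the other hand G contains the 4-clique {1, 3, 4, 6}. A clique must lie in a single bag of any decomposition, so no decomposition can have width below 3. Therefore the treewidth is 3.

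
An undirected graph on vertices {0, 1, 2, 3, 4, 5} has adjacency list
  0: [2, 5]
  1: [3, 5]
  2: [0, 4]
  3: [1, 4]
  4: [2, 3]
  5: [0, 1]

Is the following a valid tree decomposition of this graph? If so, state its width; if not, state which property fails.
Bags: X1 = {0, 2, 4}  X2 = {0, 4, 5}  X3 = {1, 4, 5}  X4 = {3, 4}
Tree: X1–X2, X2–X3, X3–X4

No — edge (1,3) lies in no bag.

A tree decomposition must satisfy three properties: every vertex lies in some bag; for every edge, both endpoints lie together in some bag; and for every vertex, the bags containing it form a connected subtree. Here edge (1,3) lies in no bag, so the decomposition is invalid.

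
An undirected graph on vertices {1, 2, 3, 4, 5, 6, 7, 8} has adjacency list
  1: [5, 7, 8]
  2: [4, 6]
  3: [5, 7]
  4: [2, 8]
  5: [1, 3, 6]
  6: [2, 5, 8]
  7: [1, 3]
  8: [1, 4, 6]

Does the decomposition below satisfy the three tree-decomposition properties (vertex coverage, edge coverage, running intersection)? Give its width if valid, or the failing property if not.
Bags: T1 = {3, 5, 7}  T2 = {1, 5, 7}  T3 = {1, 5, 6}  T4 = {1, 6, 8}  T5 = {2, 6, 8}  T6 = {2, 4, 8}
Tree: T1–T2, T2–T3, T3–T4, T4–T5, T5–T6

Every vertex of G appears in some bag (union = {1, 2, 3, 4, 5, 6, 7, 8}); every edge is covered by a bag; and for each vertex v the set of bags containing v is connected in the bag tree. The decomposition is therefore valid. The largest bag has 3 vertices, so the width is 2.

Yes; width 2.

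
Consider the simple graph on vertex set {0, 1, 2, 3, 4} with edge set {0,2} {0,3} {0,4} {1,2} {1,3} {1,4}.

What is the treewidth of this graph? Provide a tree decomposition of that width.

The largest bag has 3 vertices, giving width 2; this decomposition certifies tw(G) ≤ 2. Since 4–0–2–1–4 is a cycle in G, G is not acyclic. Forests are exactly the graphs of treewidth ≤ 1, so tw(G) ≥ 2. Hence tw(G) = 2 exactly.

Treewidth 2.
One optimal decomposition is:
Bags: B1 = {0, 1, 4}  B2 = {0, 1, 2}  B3 = {0, 1, 3}
Tree: B1–B2, B2–B3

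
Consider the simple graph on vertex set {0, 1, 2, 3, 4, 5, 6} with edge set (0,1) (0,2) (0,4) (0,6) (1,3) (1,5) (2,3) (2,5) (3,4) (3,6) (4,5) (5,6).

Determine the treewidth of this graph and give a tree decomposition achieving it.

Every bag has size at most 4, so the width is 4 − 1 = 3 and tw(G) ≤ 3. For the lower bound: the 4 vertex sets {4,5}, {0,1}, {3}, {2} are disjoint, each induces a connected subgraph, and every pair is joined by at least one edge of G. Contracting each set to a single vertex therefore yields K_{4} as a minor, and since treewidth is minor-monotone, tw(G) ≥ tw(K_{4}) = 3. Hence tw(G) = 3 exactly.

Treewidth 3.
Bags: B1 = {0, 3, 4, 5}  B2 = {0, 1, 3, 5}  B3 = {0, 2, 3, 5}  B4 = {0, 3, 5, 6}
Tree: B1–B2, B2–B3, B3–B4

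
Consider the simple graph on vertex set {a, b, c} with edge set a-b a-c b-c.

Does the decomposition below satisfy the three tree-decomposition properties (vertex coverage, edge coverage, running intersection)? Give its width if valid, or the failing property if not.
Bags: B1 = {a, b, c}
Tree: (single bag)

Vertex coverage: the bags together contain {a, b, c}, the full vertex set. Edge coverage: each edge of G has both endpoints in at least one bag. Running intersection: for every vertex, the bags containing it form a connected subtree. All three properties hold, so this is a valid tree decomposition of width max|bag| − 1 = 2, and hence tw(G) ≤ 2.

Yes; width 2.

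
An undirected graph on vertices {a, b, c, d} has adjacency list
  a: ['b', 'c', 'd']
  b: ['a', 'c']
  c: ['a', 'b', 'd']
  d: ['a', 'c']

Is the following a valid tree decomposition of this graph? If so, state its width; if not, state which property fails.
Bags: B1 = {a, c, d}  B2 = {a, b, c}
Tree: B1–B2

Checking the three conditions: (i) the bags cover all of {a, b, c, d}; (ii) for each edge, some bag contains both endpoints; (iii) the bags containing any fixed vertex form a subtree. All hold, so the decomposition is valid with width 3 − 1 = 2.

Yes; width 2.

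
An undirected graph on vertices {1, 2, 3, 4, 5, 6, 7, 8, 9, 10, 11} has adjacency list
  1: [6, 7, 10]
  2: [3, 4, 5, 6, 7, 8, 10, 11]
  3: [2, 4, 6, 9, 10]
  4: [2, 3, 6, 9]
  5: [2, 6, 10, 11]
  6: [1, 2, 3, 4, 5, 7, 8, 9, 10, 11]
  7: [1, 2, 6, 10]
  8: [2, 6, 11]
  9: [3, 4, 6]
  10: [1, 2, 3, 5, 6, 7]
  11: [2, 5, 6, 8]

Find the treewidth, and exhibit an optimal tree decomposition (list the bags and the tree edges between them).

Treewidth 3.
One such decomposition:
Bags: B1 = {2, 6, 8, 11}  B2 = {2, 5, 6, 11}  B3 = {2, 5, 6, 10}  B4 = {2, 3, 6, 10}  B5 = {2, 3, 4, 6}  B6 = {3, 4, 6, 9}  B7 = {2, 6, 7, 10}  B8 = {1, 6, 7, 10}
Tree: B1–B2, B2–B3, B3–B4, B4–B5, B5–B6, B3–B7, B7–B8

Each bag holds 4 vertices, so the decomposition has width 3, which upper-bounds the treewidth. Conversely, {1, 6, 7, 10} is a clique of size 4, and the vertices of any clique must share a bag in every tree decomposition; so some bag has ≥ 4 vertices and tw(G) ≥ 3. Hence tw(G) = 3 exactly.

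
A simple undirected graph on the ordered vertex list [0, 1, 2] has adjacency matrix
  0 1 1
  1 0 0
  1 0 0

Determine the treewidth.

A width-1 tree decomposition is:
Bags: B1 = {0, 1}  B2 = {0, 2}
Tree: B1–B2
Each bag holds 2 vertices, so the decomposition has width 1, which upper-bounds the treewidth. Any graph with an edge has treewidth ≥ 1, and G has the edge 1–0. Therefore the treewidth is 1.

1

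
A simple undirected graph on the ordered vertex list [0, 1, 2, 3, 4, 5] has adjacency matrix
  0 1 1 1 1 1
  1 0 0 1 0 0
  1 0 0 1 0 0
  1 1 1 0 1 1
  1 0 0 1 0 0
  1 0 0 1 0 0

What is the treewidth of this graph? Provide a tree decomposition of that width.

Treewidth 2.
One such decomposition:
Bags: B1 = {0, 3, 5}  B2 = {0, 1, 3}  B3 = {0, 3, 4}  B4 = {0, 2, 3}
Tree: B1–B2, B2–B3, B3–B4

The largest bag has 3 vertices, giving width 2; this decomposition certifies tw(G) ≤ 2. Conversely, {0, 1, 3} is a clique of size 3, and the vertices of any clique must share a bag in every tree decomposition; so some bag has ≥ 3 vertices and tw(G) ≥ 2. Hence tw(G) = 2 exactly.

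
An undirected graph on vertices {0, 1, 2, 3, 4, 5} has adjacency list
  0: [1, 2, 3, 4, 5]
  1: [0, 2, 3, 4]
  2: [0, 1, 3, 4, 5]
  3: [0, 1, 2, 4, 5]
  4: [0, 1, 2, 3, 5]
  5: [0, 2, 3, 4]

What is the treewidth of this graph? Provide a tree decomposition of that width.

The largest bag has 5 vertices, giving width 4; this decomposition certifies tw(G) ≤ 4. On the other hand G contains the 5-clique {0, 1, 2, 3, 4}. A clique must lie in a single bag of any decomposition, so no decomposition can have width below 4. The upper and lower bounds meet at 4, so that is the treewidth.

Treewidth 4.
One such decomposition:
Bags: B1 = {0, 1, 2, 3, 4}  B2 = {0, 2, 3, 4, 5}
Tree: B1–B2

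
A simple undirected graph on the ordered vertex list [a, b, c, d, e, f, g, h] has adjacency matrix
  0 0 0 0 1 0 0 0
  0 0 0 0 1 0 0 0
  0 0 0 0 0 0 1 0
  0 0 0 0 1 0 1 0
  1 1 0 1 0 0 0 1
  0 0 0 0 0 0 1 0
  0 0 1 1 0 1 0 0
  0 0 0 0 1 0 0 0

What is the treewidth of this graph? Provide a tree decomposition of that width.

The largest bag has 2 vertices, giving width 1; this decomposition certifies tw(G) ≤ 1. Any graph with an edge has treewidth ≥ 1, and G has the edge e–b. Combining the bounds, tw(G) = 1.

Treewidth 1.
One such decomposition:
Bags: B1 = {b, e}  B2 = {d, e}  B3 = {d, g}  B4 = {a, e}  B5 = {c, g}  B6 = {e, h}  B7 = {f, g}
Tree: B1–B2, B2–B3, B1–B4, B3–B5, B4–B6, B3–B7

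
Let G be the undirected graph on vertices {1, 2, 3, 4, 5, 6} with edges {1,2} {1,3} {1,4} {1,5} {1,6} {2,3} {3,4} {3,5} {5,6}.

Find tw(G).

A width-2 tree decomposition is:
Bags: B1 = {1, 3, 4}  B2 = {1, 2, 3}  B3 = {1, 3, 5}  B4 = {1, 5, 6}
Tree: B1–B2, B1–B3, B3–B4
Each bag holds 3 vertices, so the decomposition has width 2, which upper-bounds the treewidth. On the other hand G contains the 3-clique {1, 2, 3}. A clique must lie in a single bag of any decomposition, so no decomposition can have width below 2. Therefore the treewidth is 2.

2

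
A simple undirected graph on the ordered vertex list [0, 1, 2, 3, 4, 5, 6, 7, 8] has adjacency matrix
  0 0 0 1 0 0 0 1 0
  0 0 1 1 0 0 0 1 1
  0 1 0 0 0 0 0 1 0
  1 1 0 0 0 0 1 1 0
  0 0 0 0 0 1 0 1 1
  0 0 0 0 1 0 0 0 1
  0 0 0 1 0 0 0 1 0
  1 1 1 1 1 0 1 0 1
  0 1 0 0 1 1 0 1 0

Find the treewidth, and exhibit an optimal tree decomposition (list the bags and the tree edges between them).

The largest bag has 3 vertices, giving width 2; this decomposition certifies tw(G) ≤ 2. For the lower bound, the 3 vertices {4, 5, 8} are pairwise adjacent, and any tree decomposition puts a clique entirely inside one bag — forcing width ≥ 2. Combining the bounds, tw(G) = 2.

Treewidth 2.
Bags: B1 = {1, 7, 8}  B2 = {1, 3, 7}  B3 = {4, 7, 8}  B4 = {4, 5, 8}  B5 = {0, 3, 7}  B6 = {1, 2, 7}  B7 = {3, 6, 7}
Tree: B1–B2, B1–B3, B3–B4, B2–B5, B2–B6, B2–B7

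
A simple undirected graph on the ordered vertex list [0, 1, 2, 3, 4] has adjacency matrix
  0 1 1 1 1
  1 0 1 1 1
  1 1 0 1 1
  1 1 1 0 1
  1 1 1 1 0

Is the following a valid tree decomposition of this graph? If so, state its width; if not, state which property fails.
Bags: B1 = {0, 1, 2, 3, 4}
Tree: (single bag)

Yes; width 4.

Vertex coverage: the bags together contain {0, 1, 2, 3, 4}, the full vertex set. Edge coverage: each edge of G has both endpoints in at least one bag. Running intersection: for every vertex, the bags containing it form a connected subtree. All three properties hold, so this is a valid tree decomposition of width max|bag| − 1 = 4, and hence tw(G) ≤ 4.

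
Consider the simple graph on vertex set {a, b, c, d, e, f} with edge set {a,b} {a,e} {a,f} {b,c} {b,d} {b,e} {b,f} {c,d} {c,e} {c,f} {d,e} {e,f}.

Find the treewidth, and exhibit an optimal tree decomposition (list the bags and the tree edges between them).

Each bag holds 4 vertices, so the decomposition has width 3, which upper-bounds the treewidth. On the other hand G contains the 4-clique {b, c, d, e}. A clique must lie in a single bag of any decomposition, so no decomposition can have width below 3. Hence tw(G) = 3 exactly.

Treewidth 3.
One optimal decomposition is:
Bags: B1 = {b, c, d, e}  B2 = {b, c, e, f}  B3 = {a, b, e, f}
Tree: B1–B2, B2–B3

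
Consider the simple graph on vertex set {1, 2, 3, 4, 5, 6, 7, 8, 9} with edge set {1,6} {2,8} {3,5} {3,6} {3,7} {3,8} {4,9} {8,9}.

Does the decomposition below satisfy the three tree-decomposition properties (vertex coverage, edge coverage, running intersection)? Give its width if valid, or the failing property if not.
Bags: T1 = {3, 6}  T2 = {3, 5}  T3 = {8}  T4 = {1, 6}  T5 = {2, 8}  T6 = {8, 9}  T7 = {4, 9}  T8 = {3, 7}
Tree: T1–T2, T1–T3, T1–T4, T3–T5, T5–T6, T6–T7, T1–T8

No — edge (3,8) lies in no bag.

A tree decomposition must satisfy three properties: every vertex lies in some bag; for every edge, both endpoints lie together in some bag; and for every vertex, the bags containing it form a connected subtree. Here edge (3,8) lies in no bag, so the decomposition is invalid.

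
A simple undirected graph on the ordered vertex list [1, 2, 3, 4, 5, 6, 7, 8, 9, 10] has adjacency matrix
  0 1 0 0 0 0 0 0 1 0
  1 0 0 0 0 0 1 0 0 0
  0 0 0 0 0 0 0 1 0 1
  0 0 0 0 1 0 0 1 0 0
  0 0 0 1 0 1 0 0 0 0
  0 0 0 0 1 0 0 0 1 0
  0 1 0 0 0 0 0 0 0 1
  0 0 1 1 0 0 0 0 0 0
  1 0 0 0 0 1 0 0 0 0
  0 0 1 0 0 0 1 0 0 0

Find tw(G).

A width-2 tree decomposition is:
Bags: B1 = {3, 7, 10}  B2 = {2, 3, 7}  B3 = {1, 2, 3}  B4 = {1, 3, 9}  B5 = {3, 6, 9}  B6 = {3, 5, 6}  B7 = {3, 4, 5}  B8 = {3, 4, 8}
Tree: B1–B2, B2–B3, B3–B4, B4–B5, B5–B6, B6–B7, B7–B8
Every bag has size at most 3, so the width is 3 − 1 = 2 and tw(G) ≤ 2. The edges 3–10–7–2–1–9–6–5–4–8–3 form a cycle, so G is not a tree and its treewidth is at least 2. The upper and lower bounds meet at 2, so that is the treewidth.

2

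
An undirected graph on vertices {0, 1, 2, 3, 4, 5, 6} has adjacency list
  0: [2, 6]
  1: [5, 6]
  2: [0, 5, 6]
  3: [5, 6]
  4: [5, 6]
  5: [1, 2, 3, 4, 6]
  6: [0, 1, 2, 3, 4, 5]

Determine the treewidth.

A width-2 tree decomposition is:
Bags: B1 = {1, 5, 6}  B2 = {3, 5, 6}  B3 = {4, 5, 6}  B4 = {2, 5, 6}  B5 = {0, 2, 6}
Tree: B1–B2, B2–B3, B2–B4, B4–B5
Each bag holds 3 vertices, so the decomposition has width 2, which upper-bounds the treewidth. Conversely, {0, 2, 6} is a clique of size 3, and the vertices of any clique must share a bag in every tree decomposition; so some bag has ≥ 3 vertices and tw(G) ≥ 2. The upper and lower bounds meet at 2, so that is the treewidth.

2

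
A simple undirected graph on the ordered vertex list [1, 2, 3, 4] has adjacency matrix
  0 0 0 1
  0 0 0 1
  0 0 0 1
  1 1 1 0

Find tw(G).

1

A width-1 tree decomposition is:
Bags: B1 = {3, 4}  B2 = {1, 4}  B3 = {2, 4}
Tree: B1–B2, B1–B3
The largest bag has 2 vertices, giving width 1; this decomposition certifies tw(G) ≤ 1. G has an edge, so its treewidth is at least 1. Hence tw(G) = 1 exactly.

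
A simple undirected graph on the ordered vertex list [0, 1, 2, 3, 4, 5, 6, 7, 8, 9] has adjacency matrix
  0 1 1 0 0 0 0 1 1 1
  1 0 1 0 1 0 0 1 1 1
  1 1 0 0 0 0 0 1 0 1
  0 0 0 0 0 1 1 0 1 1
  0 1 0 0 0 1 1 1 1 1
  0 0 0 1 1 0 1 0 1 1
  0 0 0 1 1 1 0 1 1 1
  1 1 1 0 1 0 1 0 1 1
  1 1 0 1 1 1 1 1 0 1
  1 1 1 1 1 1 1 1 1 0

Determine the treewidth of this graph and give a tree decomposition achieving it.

Every bag has size at most 5, so the width is 5 − 1 = 4 and tw(G) ≤ 4. For the lower bound, the 5 vertices {0, 1, 7, 8, 9} are pairwise adjacent, and any tree decomposition puts a clique entirely inside one bag — forcing width ≥ 4. Hence tw(G) = 4 exactly.

Treewidth 4.
One such decomposition:
Bags: B1 = {4, 5, 6, 8, 9}  B2 = {3, 5, 6, 8, 9}  B3 = {4, 6, 7, 8, 9}  B4 = {1, 4, 7, 8, 9}  B5 = {0, 1, 7, 8, 9}  B6 = {0, 1, 2, 7, 9}
Tree: B1–B2, B1–B3, B3–B4, B4–B5, B5–B6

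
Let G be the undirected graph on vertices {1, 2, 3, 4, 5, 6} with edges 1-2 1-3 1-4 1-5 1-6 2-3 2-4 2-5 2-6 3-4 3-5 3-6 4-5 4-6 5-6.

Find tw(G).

A width-5 tree decomposition is:
Bags: B1 = {1, 2, 3, 4, 5, 6}
Tree: (single bag)
A single bag containing all 6 vertices is trivially a valid decomposition of width 5. On the other hand G contains the 6-clique {1, 2, 3, 4, 5, 6}. A clique must lie in a single bag of any decomposition, so no decomposition can have width below 5. The upper and lower bounds meet at 5, so that is the treewidth.

5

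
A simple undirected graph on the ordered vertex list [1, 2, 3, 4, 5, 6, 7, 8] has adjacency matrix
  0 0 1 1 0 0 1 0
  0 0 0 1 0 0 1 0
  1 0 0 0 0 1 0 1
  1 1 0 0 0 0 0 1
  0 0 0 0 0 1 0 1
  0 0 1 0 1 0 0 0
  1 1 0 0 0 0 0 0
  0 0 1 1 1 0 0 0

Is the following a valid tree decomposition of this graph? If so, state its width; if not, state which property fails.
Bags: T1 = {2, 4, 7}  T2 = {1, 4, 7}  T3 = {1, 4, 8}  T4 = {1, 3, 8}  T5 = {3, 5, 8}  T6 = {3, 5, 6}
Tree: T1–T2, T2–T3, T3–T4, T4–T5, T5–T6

Vertex coverage: the bags together contain {1, 2, 3, 4, 5, 6, 7, 8}, the full vertex set. Edge coverage: each edge of G has both endpoints in at least one bag. Running intersection: for every vertex, the bags containing it form a connected subtree. All three properties hold, so this is a valid tree decomposition of width max|bag| − 1 = 2, and hence tw(G) ≤ 2.

Yes; width 2.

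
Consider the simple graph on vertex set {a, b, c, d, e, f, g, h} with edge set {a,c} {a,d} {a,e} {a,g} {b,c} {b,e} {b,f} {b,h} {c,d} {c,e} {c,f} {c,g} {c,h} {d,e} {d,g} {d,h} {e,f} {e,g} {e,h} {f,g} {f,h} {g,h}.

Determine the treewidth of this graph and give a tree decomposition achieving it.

Every bag has size at most 5, so the width is 5 − 1 = 4 and tw(G) ≤ 4. On the other hand G contains the 5-clique {c, d, e, g, h}. A clique must lie in a single bag of any decomposition, so no decomposition can have width below 4. Hence tw(G) = 4 exactly.

Treewidth 4.
One optimal decomposition is:
Bags: B1 = {c, d, e, g, h}  B2 = {c, e, f, g, h}  B3 = {a, c, d, e, g}  B4 = {b, c, e, f, h}
Tree: B1–B2, B1–B3, B2–B4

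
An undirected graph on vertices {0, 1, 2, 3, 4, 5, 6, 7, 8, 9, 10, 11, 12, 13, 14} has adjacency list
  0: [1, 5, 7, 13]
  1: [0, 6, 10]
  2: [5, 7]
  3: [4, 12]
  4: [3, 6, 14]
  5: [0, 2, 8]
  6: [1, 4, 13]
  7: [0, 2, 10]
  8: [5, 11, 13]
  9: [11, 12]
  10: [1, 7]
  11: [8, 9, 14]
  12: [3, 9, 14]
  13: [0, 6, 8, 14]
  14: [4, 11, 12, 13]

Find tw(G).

A width-3 tree decomposition is:
Bags: B1 = {2, 5, 7, 10}  B2 = {0, 5, 7, 10}  B3 = {0, 1, 5, 10}  B4 = {0, 1, 5, 8}  B5 = {0, 1, 8, 13}  B6 = {1, 6, 8, 13}  B7 = {6, 8, 11, 13}  B8 = {6, 11, 13, 14}  B9 = {4, 6, 11, 14}  B10 = {4, 9, 11, 14}  B11 = {4, 9, 12, 14}  B12 = {3, 4, 9, 12}
Tree: B1–B2, B2–B3, B3–B4, B4–B5, B5–B6, B6–B7, B7–B8, B8–B9, B9–B10, B10–B11, B11–B12
The largest bag has 4 vertices, giving width 3; this decomposition certifies tw(G) ≤ 3. For the lower bound: the 4 vertex sets {2,7,10}, {5}, {0}, {1,6,8,13} are disjoint, each induces a connected subgraph, and every pair is joined by at least one edge of G. Contracting each set to a single vertex therefore yields K_{4} as a minor, and since treewidth is minor-monotone, tw(G) ≥ tw(K_{4}) = 3. Combining the bounds, tw(G) = 3.

3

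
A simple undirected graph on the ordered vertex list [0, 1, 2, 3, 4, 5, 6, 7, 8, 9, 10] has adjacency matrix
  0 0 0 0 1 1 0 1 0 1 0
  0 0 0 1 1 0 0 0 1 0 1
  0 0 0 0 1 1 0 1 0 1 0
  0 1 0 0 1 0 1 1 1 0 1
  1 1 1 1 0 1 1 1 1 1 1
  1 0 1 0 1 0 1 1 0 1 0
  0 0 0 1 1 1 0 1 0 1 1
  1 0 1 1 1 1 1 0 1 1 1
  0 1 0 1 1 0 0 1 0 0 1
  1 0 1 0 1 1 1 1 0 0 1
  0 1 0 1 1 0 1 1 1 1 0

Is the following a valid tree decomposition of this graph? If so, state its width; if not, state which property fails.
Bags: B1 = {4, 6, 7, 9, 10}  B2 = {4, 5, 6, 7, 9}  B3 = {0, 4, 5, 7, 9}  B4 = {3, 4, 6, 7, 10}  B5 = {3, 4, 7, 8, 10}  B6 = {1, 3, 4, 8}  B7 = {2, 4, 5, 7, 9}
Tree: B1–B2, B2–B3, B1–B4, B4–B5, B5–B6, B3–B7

A tree decomposition must satisfy three properties: every vertex lies in some bag; for every edge, both endpoints lie together in some bag; and for every vertex, the bags containing it form a connected subtree. Here edge (10,1) lies in no bag, so the decomposition is invalid.

No — edge (10,1) lies in no bag.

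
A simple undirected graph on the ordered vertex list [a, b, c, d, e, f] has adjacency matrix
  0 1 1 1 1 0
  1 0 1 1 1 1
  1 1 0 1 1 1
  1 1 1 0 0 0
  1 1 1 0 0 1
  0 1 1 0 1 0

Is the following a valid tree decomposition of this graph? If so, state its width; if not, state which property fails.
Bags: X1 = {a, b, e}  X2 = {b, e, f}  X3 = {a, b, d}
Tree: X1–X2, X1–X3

No — vertex c appears in no bag.

A tree decomposition must satisfy three properties: every vertex lies in some bag; for every edge, both endpoints lie together in some bag; and for every vertex, the bags containing it form a connected subtree. Here vertex c appears in no bag, so the decomposition is invalid.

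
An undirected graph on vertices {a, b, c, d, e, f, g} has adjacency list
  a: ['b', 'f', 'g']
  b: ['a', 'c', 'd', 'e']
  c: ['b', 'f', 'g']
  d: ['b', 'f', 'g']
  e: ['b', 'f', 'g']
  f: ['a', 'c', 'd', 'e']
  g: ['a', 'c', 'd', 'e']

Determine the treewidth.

A width-3 tree decomposition is:
Bags: B1 = {b, e, f, g}  B2 = {b, d, f, g}  B3 = {a, b, f, g}  B4 = {b, c, f, g}
Tree: B1–B2, B2–B3, B3–B4
Each bag holds 4 vertices, so the decomposition has width 3, which upper-bounds the treewidth. For the lower bound: the 4 vertex sets {e,g}, {d,f}, {b}, {a} are disjoint, each induces a connected subgraph, and every pair is joined by at least one edge of G. Contracting each set to a single vertex therefore yields K_{4} as a minor, and since treewidth is minor-monotone, tw(G) ≥ tw(K_{4}) = 3. The upper and lower bounds meet at 3, so that is the treewidth.

3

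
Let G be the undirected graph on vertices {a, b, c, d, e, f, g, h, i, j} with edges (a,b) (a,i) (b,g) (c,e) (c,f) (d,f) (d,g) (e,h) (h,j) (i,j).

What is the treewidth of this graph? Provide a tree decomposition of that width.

Every bag has size at most 3, so the width is 3 − 1 = 2 and tw(G) ≤ 2. For the lower bound, G contains the cycle g–d–f–c–e–h–j–i–a–b–g, so G is not a forest; only forests have treewidth ≤ 1, hence tw(G) ≥ 2. The upper and lower bounds meet at 2, so that is the treewidth.

Treewidth 2.
One optimal decomposition is:
Bags: B1 = {d, f, g}  B2 = {c, f, g}  B3 = {c, e, g}  B4 = {e, g, h}  B5 = {g, h, j}  B6 = {g, i, j}  B7 = {a, g, i}  B8 = {a, b, g}
Tree: B1–B2, B2–B3, B3–B4, B4–B5, B5–B6, B6–B7, B7–B8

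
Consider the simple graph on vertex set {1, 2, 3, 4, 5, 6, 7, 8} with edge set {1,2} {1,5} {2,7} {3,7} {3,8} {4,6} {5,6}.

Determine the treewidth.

A width-1 tree decomposition is:
Bags: B1 = {3, 8}  B2 = {3, 7}  B3 = {2, 7}  B4 = {1, 2}  B5 = {1, 5}  B6 = {5, 6}  B7 = {4, 6}
Tree: B1–B2, B2–B3, B3–B4, B4–B5, B5–B6, B6–B7
The largest bag has 2 vertices, giving width 1; this decomposition certifies tw(G) ≤ 1. Since G has at least one edge (e.g. 8–3), it is not an edgeless graph, so tw(G) ≥ 1. The upper and lower bounds meet at 1, so that is the treewidth.

1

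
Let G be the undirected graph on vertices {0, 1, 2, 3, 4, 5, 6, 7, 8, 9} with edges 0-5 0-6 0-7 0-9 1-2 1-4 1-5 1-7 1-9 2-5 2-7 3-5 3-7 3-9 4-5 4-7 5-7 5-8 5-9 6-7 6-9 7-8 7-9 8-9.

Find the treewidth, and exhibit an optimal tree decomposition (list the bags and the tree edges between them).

Treewidth 3.
Bags: B1 = {0, 6, 7, 9}  B2 = {0, 5, 7, 9}  B3 = {1, 5, 7, 9}  B4 = {1, 2, 5, 7}  B5 = {1, 4, 5, 7}  B6 = {5, 7, 8, 9}  B7 = {3, 5, 7, 9}
Tree: B1–B2, B2–B3, B3–B4, B3–B5, B3–B6, B3–B7

Every bag has size at most 4, so the width is 4 − 1 = 3 and tw(G) ≤ 3. On the other hand G contains the 4-clique {0, 5, 7, 9}. A clique must lie in a single bag of any decomposition, so no decomposition can have width below 3. The upper and lower bounds meet at 3, so that is the treewidth.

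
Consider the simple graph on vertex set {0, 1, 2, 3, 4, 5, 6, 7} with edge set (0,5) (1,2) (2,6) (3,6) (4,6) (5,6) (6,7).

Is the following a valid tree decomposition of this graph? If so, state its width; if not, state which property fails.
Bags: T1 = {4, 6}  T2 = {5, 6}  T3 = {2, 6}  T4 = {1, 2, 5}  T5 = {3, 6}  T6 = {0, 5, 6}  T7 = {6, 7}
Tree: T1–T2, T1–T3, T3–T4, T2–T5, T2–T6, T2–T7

A tree decomposition must satisfy three properties: every vertex lies in some bag; for every edge, both endpoints lie together in some bag; and for every vertex, the bags containing it form a connected subtree. Here bags containing vertex 5 are not connected in the tree, so the decomposition is invalid.

No — bags containing vertex 5 are not connected in the tree.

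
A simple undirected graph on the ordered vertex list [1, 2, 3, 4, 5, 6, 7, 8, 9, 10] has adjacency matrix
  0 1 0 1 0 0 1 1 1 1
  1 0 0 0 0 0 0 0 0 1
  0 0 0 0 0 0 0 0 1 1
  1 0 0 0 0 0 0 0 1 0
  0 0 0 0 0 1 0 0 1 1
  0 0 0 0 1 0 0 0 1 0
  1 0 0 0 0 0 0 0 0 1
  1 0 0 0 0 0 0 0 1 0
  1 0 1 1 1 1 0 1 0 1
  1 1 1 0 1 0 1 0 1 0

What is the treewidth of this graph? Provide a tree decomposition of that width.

Treewidth 2.
One optimal decomposition is:
Bags: B1 = {1, 2, 10}  B2 = {1, 9, 10}  B3 = {1, 4, 9}  B4 = {1, 8, 9}  B5 = {5, 9, 10}  B6 = {5, 6, 9}  B7 = {1, 7, 10}  B8 = {3, 9, 10}
Tree: B1–B2, B2–B3, B2–B4, B2–B5, B5–B6, B2–B7, B5–B8

Every bag has size at most 3, so the width is 3 − 1 = 2 and tw(G) ≤ 2. On the other hand G contains the 3-clique {1, 8, 9}. A clique must lie in a single bag of any decomposition, so no decomposition can have width below 2. Hence tw(G) = 2 exactly.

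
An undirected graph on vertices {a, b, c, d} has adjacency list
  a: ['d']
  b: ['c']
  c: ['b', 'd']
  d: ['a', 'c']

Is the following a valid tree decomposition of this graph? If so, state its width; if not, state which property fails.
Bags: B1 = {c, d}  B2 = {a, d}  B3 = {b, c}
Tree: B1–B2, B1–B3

Checking the three conditions: (i) the bags cover all of {a, b, c, d}; (ii) for each edge, some bag contains both endpoints; (iii) the bags containing any fixed vertex form a subtree. All hold, so the decomposition is valid with width 2 − 1 = 1.

Yes; width 1.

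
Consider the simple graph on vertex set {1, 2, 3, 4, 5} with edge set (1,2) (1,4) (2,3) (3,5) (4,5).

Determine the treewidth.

A width-2 tree decomposition is:
Bags: B1 = {2, 3, 5}  B2 = {1, 2, 5}  B3 = {1, 4, 5}
Tree: B1–B2, B2–B3
Every bag has size at most 3, so the width is 3 − 1 = 2 and tw(G) ≤ 2. For the lower bound, G contains the cycle 5–3–2–1–4–5, so G is not a forest; only forests have treewidth ≤ 1, hence tw(G) ≥ 2. Combining the bounds, tw(G) = 2.

2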